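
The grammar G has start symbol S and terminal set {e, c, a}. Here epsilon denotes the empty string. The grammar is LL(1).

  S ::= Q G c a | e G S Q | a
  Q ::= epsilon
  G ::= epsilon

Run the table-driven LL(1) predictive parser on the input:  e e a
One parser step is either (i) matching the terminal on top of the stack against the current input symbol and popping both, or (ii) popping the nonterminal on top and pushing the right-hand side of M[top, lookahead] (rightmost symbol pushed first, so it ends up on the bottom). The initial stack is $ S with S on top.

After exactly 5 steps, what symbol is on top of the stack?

step 1: stack=$ S  input=e e a $  — expand S ::= e G S Q
step 2: stack=$ Q S G e  input=e e a $  — match e
step 3: stack=$ Q S G  input=e a $  — expand G ::= epsilon
step 4: stack=$ Q S  input=e a $  — expand S ::= e G S Q
step 5: stack=$ Q Q S G e  input=e a $  — match e
Stack after step 5: $ Q Q S G (top = G).

G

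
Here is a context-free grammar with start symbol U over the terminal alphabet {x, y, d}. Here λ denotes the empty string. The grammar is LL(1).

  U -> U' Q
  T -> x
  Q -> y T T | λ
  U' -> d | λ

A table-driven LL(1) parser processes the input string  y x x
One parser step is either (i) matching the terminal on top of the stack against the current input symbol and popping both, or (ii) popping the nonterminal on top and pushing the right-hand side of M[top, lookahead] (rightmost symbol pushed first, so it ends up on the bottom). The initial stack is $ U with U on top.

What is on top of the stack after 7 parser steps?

x

     Stack    Input    Action
  1  $ U      y x x $  expand U -> U' Q
  2  $ Q U'   y x x $  expand U' -> λ
  3  $ Q      y x x $  expand Q -> y T T
  4  $ T T y  y x x $  match y
  5  $ T T    x x $    expand T -> x
  6  $ T x    x x $    match x
  7  $ T      x $      expand T -> x
Stack after step 7: $ x (top = x).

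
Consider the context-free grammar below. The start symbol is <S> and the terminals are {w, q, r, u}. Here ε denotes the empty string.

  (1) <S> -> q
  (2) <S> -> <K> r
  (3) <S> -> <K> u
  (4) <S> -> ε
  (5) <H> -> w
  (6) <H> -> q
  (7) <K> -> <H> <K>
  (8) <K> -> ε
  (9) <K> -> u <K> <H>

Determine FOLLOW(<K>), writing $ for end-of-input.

FIRST(<H>): from <H>->w we get {w}; from <H>->q we get {q}. So FIRST(<H>) = {q, w}.
FIRST(<K>): from <K>-><H> <K> we get {q, w}; from <K>->ε we get {ε}; from <K>->u <K> <H> we get {u}. So FIRST(<K>) = {ε, q, u, w}.
FIRST(<S>): from <S>->q we get {q}; from <S>-><K> r we get {q, r, u, w}; from <S>-><K> u we get {q, u, w}; from <S>->ε we get {ε}. So FIRST(<S>) = {ε, q, r, u, w}.
FOLLOW(<S>) includes $ since <S> is the start symbol.
FOLLOW(<S>): <S> appears on no right-hand side. Thus FOLLOW(<S>) = {$}.
FOLLOW(<K>): in <S>-><K> r, <K> is followed by r with FIRST {r}; in <S>-><K> u, <K> is followed by u with FIRST {u}; in <K>-><H> <K>, the suffix after <K> is empty (adds nothing new); in <K>->u <K> <H>, <K> is followed by <H> with FIRST {q, w}. Thus FOLLOW(<K>) = {q, r, u, w}.
FOLLOW(<H>): in <K>-><H> <K>, <H> is followed by <K> with FIRST {ε, q, u, w}; in <K>-><H> <K>, the suffix after <H> is nullable, so FOLLOW(<H>) ⊇ FOLLOW(<K>) = {q, r, u, w}; in <K>->u <K> <H>, the suffix after <H> is empty, so FOLLOW(<H>) ⊇ FOLLOW(<K>) = {q, r, u, w}. Thus FOLLOW(<H>) = {q, r, u, w}.

{q, r, u, w}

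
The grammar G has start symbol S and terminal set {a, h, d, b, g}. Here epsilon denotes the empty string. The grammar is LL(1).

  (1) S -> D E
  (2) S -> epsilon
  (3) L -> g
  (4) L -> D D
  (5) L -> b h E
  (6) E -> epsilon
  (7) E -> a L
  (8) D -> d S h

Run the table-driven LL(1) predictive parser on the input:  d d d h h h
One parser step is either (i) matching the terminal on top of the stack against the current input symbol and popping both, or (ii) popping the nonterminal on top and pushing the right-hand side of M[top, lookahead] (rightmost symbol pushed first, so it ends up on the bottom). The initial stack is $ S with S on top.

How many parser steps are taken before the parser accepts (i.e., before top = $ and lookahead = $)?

step 1: stack=$ S  input=d d d h h h $  — expand S -> D E
step 2: stack=$ E D  input=d d d h h h $  — expand D -> d S h
step 3: stack=$ E h S d  input=d d d h h h $  — match d
step 4: stack=$ E h S  input=d d h h h $  — expand S -> D E
step 5: stack=$ E h E D  input=d d h h h $  — expand D -> d S h
step 6: stack=$ E h E h S d  input=d d h h h $  — match d
step 7: stack=$ E h E h S  input=d h h h $  — expand S -> D E
step 8: stack=$ E h E h E D  input=d h h h $  — expand D -> d S h
step 9: stack=$ E h E h E h S d  input=d h h h $  — match d
step 10: stack=$ E h E h E h S  input=h h h $  — expand S -> epsilon
step 11: stack=$ E h E h E h  input=h h h $  — match h
step 12: stack=$ E h E h E  input=h h $  — expand E -> epsilon
step 13: stack=$ E h E h  input=h h $  — match h
step 14: stack=$ E h E  input=h $  — expand E -> epsilon
step 15: stack=$ E h  input=h $  — match h
step 16: stack=$ E  input=$  — expand E -> epsilon
Accept reached after 16 steps.

16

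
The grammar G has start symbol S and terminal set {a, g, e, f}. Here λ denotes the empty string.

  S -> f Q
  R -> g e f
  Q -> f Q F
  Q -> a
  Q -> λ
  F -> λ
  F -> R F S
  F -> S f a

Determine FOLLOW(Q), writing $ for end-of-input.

{$, f, g}

FIRST(S) = {f}
FIRST(R) = {g}
FIRST(Q) = {λ, a, f}
FIRST(F) = {λ, f, g}  (via R F S, S f a)
FOLLOW(S) includes $ since S is the start symbol.
FOLLOW(R): in F->R F S, R is followed by F S with FIRST {f, g}. Thus FOLLOW(R) = {f, g}.
FOLLOW(S): in F->R F S, the suffix after S is empty, so FOLLOW(S) ⊇ FOLLOW(F) = {$, f, g}; in F->S f a, S is followed by f a with FIRST {f}. Thus FOLLOW(S) = {$, f, g}.
FOLLOW(Q): in S->f Q, the suffix after Q is empty, so FOLLOW(Q) ⊇ FOLLOW(S) = {$, f, g}; in Q->f Q F, Q is followed by F with FIRST {λ, f, g}; in Q->f Q F, the suffix after Q is nullable (adds nothing new). Thus FOLLOW(Q) = {$, f, g}.
FOLLOW(F): in Q->f Q F, the suffix after F is empty, so FOLLOW(F) ⊇ FOLLOW(Q) = {$, f, g}; in F->R F S, F is followed by S with FIRST {f}. Thus FOLLOW(F) = {$, f, g}.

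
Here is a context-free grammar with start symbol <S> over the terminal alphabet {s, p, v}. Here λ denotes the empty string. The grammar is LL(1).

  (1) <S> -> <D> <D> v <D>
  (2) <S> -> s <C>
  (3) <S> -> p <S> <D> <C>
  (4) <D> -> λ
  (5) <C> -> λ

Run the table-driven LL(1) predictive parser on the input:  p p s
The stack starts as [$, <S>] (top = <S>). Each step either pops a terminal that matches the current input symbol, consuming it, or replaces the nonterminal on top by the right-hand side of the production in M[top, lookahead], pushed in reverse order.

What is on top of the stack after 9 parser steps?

step 1: stack=$ <S>  input=p p s $  — expand <S> -> p <S> <D> <C>
step 2: stack=$ <C> <D> <S> p  input=p p s $  — match p
step 3: stack=$ <C> <D> <S>  input=p s $  — expand <S> -> p <S> <D> <C>
step 4: stack=$ <C> <D> <C> <D> <S> p  input=p s $  — match p
step 5: stack=$ <C> <D> <C> <D> <S>  input=s $  — expand <S> -> s <C>
step 6: stack=$ <C> <D> <C> <D> <C> s  input=s $  — match s
step 7: stack=$ <C> <D> <C> <D> <C>  input=$  — expand <C> -> λ
step 8: stack=$ <C> <D> <C> <D>  input=$  — expand <D> -> λ
step 9: stack=$ <C> <D> <C>  input=$  — expand <C> -> λ
Stack after step 9: $ <C> <D> (top = <D>).

<D>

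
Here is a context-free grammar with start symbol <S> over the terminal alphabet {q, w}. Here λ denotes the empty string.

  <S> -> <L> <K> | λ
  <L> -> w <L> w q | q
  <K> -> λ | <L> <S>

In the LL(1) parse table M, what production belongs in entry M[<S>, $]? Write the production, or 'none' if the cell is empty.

<S> -> λ

FIRST(<L>) = {q, w}
FIRST(<S>) = {λ, q, w}  (via <L> <K>)
FIRST(<K>) = {λ, q, w}  (via <L> <S>)
FOLLOW(<S>) includes $ since <S> is the start symbol.
FOLLOW(<S>): in <K>-><L> <S>, the suffix after <S> is empty, so FOLLOW(<S>) ⊇ FOLLOW(<K>) = {$}. Thus FOLLOW(<S>) = {$}.
FOLLOW(<K>): in <S>-><L> <K>, the suffix after <K> is empty, so FOLLOW(<K>) ⊇ FOLLOW(<S>) = {$}. Thus FOLLOW(<K>) = {$}.
For <S> -> <L> <K>: FIRST(<L> <K>) = {q, w}, so it goes in M[<S>, t] for t ∈ {q, w}.
For <S> -> λ: FIRST(λ) = {λ}, so it goes in M[<S>, t] for t ∈ {}; since λ ∈ FIRST, also for every t ∈ FOLLOW(<S>) = {$}.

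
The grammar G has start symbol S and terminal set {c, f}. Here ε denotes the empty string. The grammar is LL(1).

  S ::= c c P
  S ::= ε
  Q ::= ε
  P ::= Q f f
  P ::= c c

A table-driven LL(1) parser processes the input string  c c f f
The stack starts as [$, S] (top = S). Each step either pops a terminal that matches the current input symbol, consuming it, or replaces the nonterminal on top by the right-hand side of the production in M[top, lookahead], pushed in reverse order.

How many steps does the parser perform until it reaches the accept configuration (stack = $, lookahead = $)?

7

step 1: stack=$ S  input=c c f f $  — expand S ::= c c P
step 2: stack=$ P c c  input=c c f f $  — match c
step 3: stack=$ P c  input=c f f $  — match c
step 4: stack=$ P  input=f f $  — expand P ::= Q f f
step 5: stack=$ f f Q  input=f f $  — expand Q ::= ε
step 6: stack=$ f f  input=f f $  — match f
step 7: stack=$ f  input=f $  — match f
Accept reached after 7 steps.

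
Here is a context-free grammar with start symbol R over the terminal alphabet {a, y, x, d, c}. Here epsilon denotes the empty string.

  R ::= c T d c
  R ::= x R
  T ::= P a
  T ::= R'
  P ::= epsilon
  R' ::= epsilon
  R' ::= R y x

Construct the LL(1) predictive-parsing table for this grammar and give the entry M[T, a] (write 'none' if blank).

T ::= P a

FIRST(R): from R::=c T d c we get {c}; from R::=x R we get {x}. So FIRST(R) = {c, x}.
FIRST(P): from P::=epsilon we get {epsilon}. So FIRST(P) = {epsilon}.
FIRST(R'): from R'::=epsilon we get {epsilon}; from R'::=R y x we get {c, x}. So FIRST(R') = {epsilon, c, x}.
FIRST(T): from T::=P a we get {a}; from T::=R' we get {epsilon, c, x}. So FIRST(T) = {epsilon, a, c, x}.
FOLLOW(R) includes $ since R is the start symbol.
FOLLOW(T): in R::=c T d c, T is followed by d c with FIRST {d}. Thus FOLLOW(T) = {d}.
For T ::= P a: FIRST(P a) = {a}, so it goes in M[T, t] for t ∈ {a}.
For T ::= R': FIRST(R') = {epsilon, c, x}, so it goes in M[T, t] for t ∈ {c, x}; since epsilon ∈ FIRST, also for every t ∈ FOLLOW(T) = {d}.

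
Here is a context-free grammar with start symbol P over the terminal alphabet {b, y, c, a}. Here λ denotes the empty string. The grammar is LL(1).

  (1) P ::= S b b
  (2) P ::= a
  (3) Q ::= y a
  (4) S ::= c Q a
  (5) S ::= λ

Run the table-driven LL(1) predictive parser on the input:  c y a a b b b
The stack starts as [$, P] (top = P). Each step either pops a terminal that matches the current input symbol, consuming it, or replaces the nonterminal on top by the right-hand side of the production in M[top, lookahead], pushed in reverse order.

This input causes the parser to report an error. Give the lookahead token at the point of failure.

      Stack        Input            Action
   1  $ P          c y a a b b b $  expand P ::= S b b
   2  $ b b S      c y a a b b b $  expand S ::= c Q a
   3  $ b b a Q c  c y a a b b b $  match c
   4  $ b b a Q    y a a b b b $    expand Q ::= y a
   5  $ b b a a y  y a a b b b $    match y
   6  $ b b a a    a a b b b $      match a
   7  $ b b a      a b b b $        match a
   8  $ b b        b b b $          match b
   9  $ b          b b $            match b
  10  $            b $              error: stack empty but input remains

b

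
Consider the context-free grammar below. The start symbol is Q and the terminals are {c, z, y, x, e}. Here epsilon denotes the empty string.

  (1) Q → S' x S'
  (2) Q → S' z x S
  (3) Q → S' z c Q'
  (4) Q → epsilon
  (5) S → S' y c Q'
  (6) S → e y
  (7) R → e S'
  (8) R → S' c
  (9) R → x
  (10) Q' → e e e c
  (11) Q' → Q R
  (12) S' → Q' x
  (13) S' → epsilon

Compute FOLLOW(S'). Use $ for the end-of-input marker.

FIRST(Q) = {epsilon, c, e, x, z}  (via S' x S', S' z x S, S' z c Q')
FIRST(S) = {c, e, x, y, z}  (via S' y c Q')
FIRST(R) = {c, e, x, z}  (via S' c)
FIRST(Q') = {c, e, x, z}  (via Q R)
FIRST(S') = {epsilon, c, e, x, z}  (via Q' x)
FOLLOW(Q) includes $ since Q is the start symbol.
FOLLOW(Q): in Q'→Q R, Q is followed by R with FIRST {c, e, x, z}. Thus FOLLOW(Q) = {$, c, e, x, z}.
FOLLOW(S): in Q→S' z x S, the suffix after S is empty, so FOLLOW(S) ⊇ FOLLOW(Q) = {$, c, e, x, z}. Thus FOLLOW(S) = {$, c, e, x, z}.
FOLLOW(Q'): in Q→S' z c Q', the suffix after Q' is empty, so FOLLOW(Q') ⊇ FOLLOW(Q) = {$, c, e, x, z}; in S→S' y c Q', the suffix after Q' is empty, so FOLLOW(Q') ⊇ FOLLOW(S) = {$, c, e, x, z}; in S'→Q' x, Q' is followed by x with FIRST {x}. Thus FOLLOW(Q') = {$, c, e, x, z}.
FOLLOW(R): in Q'→Q R, the suffix after R is empty, so FOLLOW(R) ⊇ FOLLOW(Q') = {$, c, e, x, z}. Thus FOLLOW(R) = {$, c, e, x, z}.
FOLLOW(S'): in Q→S' x S' (occurrence 1), S' is followed by x S' with FIRST {x}; in Q→S' x S' (occurrence 2), the suffix after S' is empty, so FOLLOW(S') ⊇ FOLLOW(Q) = {$, c, e, x, z}; in Q→S' z x S, S' is followed by z x S with FIRST {z}; in Q→S' z c Q', S' is followed by z c Q' with FIRST {z}; in S→S' y c Q', S' is followed by y c Q' with FIRST {y}; in R→e S', the suffix after S' is empty, so FOLLOW(S') ⊇ FOLLOW(R) = {$, c, e, x, z}; in R→S' c, S' is followed by c with FIRST {c}. Thus FOLLOW(S') = {$, c, e, x, y, z}.

{$, c, e, x, y, z}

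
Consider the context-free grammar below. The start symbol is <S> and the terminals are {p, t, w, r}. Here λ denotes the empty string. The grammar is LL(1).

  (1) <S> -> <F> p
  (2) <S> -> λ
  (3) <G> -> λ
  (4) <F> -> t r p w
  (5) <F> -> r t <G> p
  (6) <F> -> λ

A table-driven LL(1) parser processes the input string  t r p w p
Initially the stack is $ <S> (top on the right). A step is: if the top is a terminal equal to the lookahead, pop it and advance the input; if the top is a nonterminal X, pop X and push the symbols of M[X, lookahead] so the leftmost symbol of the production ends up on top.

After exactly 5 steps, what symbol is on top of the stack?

w

     Stack        Input        Action
  1  $ <S>        t r p w p $  expand <S> -> <F> p
  2  $ p <F>      t r p w p $  expand <F> -> t r p w
  3  $ p w p r t  t r p w p $  match t
  4  $ p w p r    r p w p $    match r
  5  $ p w p      p w p $      match p
Stack after step 5: $ p w (top = w).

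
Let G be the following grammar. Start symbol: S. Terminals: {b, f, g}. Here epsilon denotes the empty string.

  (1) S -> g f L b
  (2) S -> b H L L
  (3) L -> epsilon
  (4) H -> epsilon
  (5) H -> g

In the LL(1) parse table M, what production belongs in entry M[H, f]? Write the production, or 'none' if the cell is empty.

FIRST(S) = {b, g}
FIRST(L) = {epsilon}
FIRST(H) = {epsilon, g}
FOLLOW(S) includes $ since S is the start symbol.
FOLLOW(S): S appears on no right-hand side. Thus FOLLOW(S) = {$}.
FOLLOW(H): in S->b H L L, H is followed by L L with FIRST {epsilon}; in S->b H L L, the suffix after H is nullable, so FOLLOW(H) ⊇ FOLLOW(S) = {$}. Thus FOLLOW(H) = {$}.
For H -> epsilon: FIRST(epsilon) = {epsilon}, so it goes in M[H, t] for t ∈ {}; since epsilon ∈ FIRST, also for every t ∈ FOLLOW(H) = {$}.
For H -> g: FIRST(g) = {g}, so it goes in M[H, t] for t ∈ {g}.
None of these place a production in M[H, f].

none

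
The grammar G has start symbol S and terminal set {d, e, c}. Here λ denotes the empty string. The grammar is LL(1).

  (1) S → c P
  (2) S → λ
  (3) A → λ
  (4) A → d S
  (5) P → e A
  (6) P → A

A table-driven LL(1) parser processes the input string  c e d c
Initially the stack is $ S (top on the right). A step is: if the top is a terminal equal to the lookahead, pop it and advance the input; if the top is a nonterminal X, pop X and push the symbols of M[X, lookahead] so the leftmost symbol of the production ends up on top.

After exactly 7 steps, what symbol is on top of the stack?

c

step 1: stack=$ S  input=c e d c $  — expand S → c P
step 2: stack=$ P c  input=c e d c $  — match c
step 3: stack=$ P  input=e d c $  — expand P → e A
step 4: stack=$ A e  input=e d c $  — match e
step 5: stack=$ A  input=d c $  — expand A → d S
step 6: stack=$ S d  input=d c $  — match d
step 7: stack=$ S  input=c $  — expand S → c P
Stack after step 7: $ P c (top = c).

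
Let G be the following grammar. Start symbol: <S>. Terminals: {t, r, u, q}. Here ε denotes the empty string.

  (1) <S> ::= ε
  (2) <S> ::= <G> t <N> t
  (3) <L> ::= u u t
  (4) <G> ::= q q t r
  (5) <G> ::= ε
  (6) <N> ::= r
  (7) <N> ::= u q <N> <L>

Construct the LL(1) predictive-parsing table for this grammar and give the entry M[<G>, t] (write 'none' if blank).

<G> ::= ε

FIRST(<L>): from <L>::=u u t we get {u}. So FIRST(<L>) = {u}.
FIRST(<G>): from <G>::=q q t r we get {q}; from <G>::=ε we get {ε}. So FIRST(<G>) = {ε, q}.
FIRST(<N>): from <N>::=r we get {r}; from <N>::=u q <N> <L> we get {u}. So FIRST(<N>) = {r, u}.
FIRST(<S>): from <S>::=ε we get {ε}; from <S>::=<G> t <N> t we get {q, t}. So FIRST(<S>) = {ε, q, t}.
FOLLOW(<S>) includes $ since <S> is the start symbol.
FOLLOW(<G>): in <S>::=<G> t <N> t, <G> is followed by t <N> t with FIRST {t}. Thus FOLLOW(<G>) = {t}.
For <G> ::= q q t r: FIRST(q q t r) = {q}, so it goes in M[<G>, t] for t ∈ {q}.
For <G> ::= ε: FIRST(ε) = {ε}, so it goes in M[<G>, t] for t ∈ {}; since ε ∈ FIRST, also for every t ∈ FOLLOW(<G>) = {t}.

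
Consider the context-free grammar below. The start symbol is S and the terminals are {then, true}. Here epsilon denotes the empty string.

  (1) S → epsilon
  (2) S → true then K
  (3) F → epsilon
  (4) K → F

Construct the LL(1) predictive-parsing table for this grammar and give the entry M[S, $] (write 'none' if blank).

S → epsilon

FIRST(S): from S→epsilon we get {epsilon}; from S→true then K we get {true}. So FIRST(S) = {epsilon, true}.
FIRST(F): from F→epsilon we get {epsilon}. So FIRST(F) = {epsilon}.
FIRST(K): from K→F we get {epsilon}. So FIRST(K) = {epsilon}.
FOLLOW(S) includes $ since S is the start symbol.
FOLLOW(S): S appears on no right-hand side. Thus FOLLOW(S) = {$}.
For S → epsilon: FIRST(epsilon) = {epsilon}, so it goes in M[S, t] for t ∈ {}; since epsilon ∈ FIRST, also for every t ∈ FOLLOW(S) = {$}.
For S → true then K: FIRST(true then K) = {true}, so it goes in M[S, t] for t ∈ {true}.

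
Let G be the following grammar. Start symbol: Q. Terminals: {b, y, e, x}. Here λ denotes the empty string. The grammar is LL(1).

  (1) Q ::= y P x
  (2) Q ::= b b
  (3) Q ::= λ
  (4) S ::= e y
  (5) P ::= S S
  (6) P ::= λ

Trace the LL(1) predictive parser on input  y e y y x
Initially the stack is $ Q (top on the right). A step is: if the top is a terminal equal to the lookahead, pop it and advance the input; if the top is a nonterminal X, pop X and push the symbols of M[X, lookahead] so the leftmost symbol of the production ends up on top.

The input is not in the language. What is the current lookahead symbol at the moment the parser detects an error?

     Stack      Input        Action
  1  $ Q        y e y y x $  expand Q ::= y P x
  2  $ x P y    y e y y x $  match y
  3  $ x P      e y y x $    expand P ::= S S
  4  $ x S S    e y y x $    expand S ::= e y
  5  $ x S y e  e y y x $    match e
  6  $ x S y    y y x $      match y
  7  $ x S      y x $        error: M[S, y] is empty

y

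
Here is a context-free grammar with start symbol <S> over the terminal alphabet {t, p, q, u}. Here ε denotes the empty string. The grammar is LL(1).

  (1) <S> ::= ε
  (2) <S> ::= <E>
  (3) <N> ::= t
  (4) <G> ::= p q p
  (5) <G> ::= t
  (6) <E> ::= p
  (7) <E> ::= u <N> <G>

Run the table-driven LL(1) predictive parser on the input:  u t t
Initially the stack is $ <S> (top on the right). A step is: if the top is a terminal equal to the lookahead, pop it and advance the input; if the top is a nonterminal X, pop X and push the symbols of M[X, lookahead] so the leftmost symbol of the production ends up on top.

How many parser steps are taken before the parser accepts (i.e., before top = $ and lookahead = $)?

7

     Stack        Input    Action
  1  $ <S>        u t t $  expand <S> ::= <E>
  2  $ <E>        u t t $  expand <E> ::= u <N> <G>
  3  $ <G> <N> u  u t t $  match u
  4  $ <G> <N>    t t $    expand <N> ::= t
  5  $ <G> t      t t $    match t
  6  $ <G>        t $      expand <G> ::= t
  7  $ t          t $      match t
Accept reached after 7 steps.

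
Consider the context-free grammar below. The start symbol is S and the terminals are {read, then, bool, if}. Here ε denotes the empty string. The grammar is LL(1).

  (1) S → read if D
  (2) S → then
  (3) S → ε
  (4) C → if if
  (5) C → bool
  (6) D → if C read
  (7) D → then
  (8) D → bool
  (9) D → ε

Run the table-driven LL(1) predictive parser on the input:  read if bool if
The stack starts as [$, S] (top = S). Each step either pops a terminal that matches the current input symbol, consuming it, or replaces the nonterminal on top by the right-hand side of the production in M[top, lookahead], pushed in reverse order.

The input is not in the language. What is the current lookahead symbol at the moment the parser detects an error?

if

     Stack        Input              Action
  1  $ S          read if bool if $  expand S → read if D
  2  $ D if read  read if bool if $  match read
  3  $ D if       if bool if $       match if
  4  $ D          bool if $          expand D → bool
  5  $ bool       bool if $          match bool
  6  $            if $               error: stack empty but input remains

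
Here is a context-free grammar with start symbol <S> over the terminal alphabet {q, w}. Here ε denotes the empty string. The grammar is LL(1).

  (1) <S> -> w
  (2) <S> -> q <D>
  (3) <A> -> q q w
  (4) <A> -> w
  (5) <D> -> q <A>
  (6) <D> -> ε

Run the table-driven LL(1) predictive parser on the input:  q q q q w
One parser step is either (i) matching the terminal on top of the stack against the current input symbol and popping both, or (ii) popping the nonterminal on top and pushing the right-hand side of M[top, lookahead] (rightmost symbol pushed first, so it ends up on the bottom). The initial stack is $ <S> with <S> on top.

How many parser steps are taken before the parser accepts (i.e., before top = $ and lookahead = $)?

8

     Stack    Input        Action
  1  $ <S>    q q q q w $  expand <S> -> q <D>
  2  $ <D> q  q q q q w $  match q
  3  $ <D>    q q q w $    expand <D> -> q <A>
  4  $ <A> q  q q q w $    match q
  5  $ <A>    q q w $      expand <A> -> q q w
  6  $ w q q  q q w $      match q
  7  $ w q    q w $        match q
  8  $ w      w $          match w
Accept reached after 8 steps.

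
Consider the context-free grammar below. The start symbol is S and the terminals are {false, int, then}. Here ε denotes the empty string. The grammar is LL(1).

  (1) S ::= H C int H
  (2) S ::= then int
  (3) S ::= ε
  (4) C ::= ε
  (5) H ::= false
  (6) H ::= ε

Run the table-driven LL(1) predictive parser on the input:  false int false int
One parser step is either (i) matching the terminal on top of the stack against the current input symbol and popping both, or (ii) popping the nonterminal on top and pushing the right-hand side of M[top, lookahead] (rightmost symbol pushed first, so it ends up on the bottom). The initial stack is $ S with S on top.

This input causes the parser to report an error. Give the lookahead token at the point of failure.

int

step 1: stack=$ S  input=false int false int $  — expand S ::= H C int H
step 2: stack=$ H int C H  input=false int false int $  — expand H ::= false
step 3: stack=$ H int C false  input=false int false int $  — match false
step 4: stack=$ H int C  input=int false int $  — expand C ::= ε
step 5: stack=$ H int  input=int false int $  — match int
step 6: stack=$ H  input=false int $  — expand H ::= false
step 7: stack=$ false  input=false int $  — match false
step 8: stack=$  input=int $  — error: stack empty but input remains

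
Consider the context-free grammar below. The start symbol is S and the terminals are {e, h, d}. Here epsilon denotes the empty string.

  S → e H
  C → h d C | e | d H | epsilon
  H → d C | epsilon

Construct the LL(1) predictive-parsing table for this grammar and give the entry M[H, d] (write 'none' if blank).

FIRST(S) = {e}
FIRST(C) = {epsilon, d, e, h}
FIRST(H) = {epsilon, d}
FOLLOW(S) includes $ since S is the start symbol.
FOLLOW(S): S appears on no right-hand side. Thus FOLLOW(S) = {$}.
FOLLOW(C): in C→h d C, the suffix after C is empty (adds nothing new); in H→d C, the suffix after C is empty, so FOLLOW(C) ⊇ FOLLOW(H) = {$}. Thus FOLLOW(C) = {$}.
FOLLOW(H): in S→e H, the suffix after H is empty, so FOLLOW(H) ⊇ FOLLOW(S) = {$}; in C→d H, the suffix after H is empty, so FOLLOW(H) ⊇ FOLLOW(C) = {$}. Thus FOLLOW(H) = {$}.
For H → d C: FIRST(d C) = {d}, so it goes in M[H, t] for t ∈ {d}.
For H → epsilon: FIRST(epsilon) = {epsilon}, so it goes in M[H, t] for t ∈ {}; since epsilon ∈ FIRST, also for every t ∈ FOLLOW(H) = {$}.

H → d C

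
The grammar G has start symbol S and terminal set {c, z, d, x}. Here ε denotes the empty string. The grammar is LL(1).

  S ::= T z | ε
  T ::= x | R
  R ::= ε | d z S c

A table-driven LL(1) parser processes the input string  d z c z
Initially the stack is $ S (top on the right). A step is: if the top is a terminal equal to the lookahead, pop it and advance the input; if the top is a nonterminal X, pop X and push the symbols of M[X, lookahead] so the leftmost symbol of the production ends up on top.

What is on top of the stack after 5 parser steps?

S

     Stack        Input      Action
  1  $ S          d z c z $  expand S ::= T z
  2  $ z T        d z c z $  expand T ::= R
  3  $ z R        d z c z $  expand R ::= d z S c
  4  $ z c S z d  d z c z $  match d
  5  $ z c S z    z c z $    match z
Stack after step 5: $ z c S (top = S).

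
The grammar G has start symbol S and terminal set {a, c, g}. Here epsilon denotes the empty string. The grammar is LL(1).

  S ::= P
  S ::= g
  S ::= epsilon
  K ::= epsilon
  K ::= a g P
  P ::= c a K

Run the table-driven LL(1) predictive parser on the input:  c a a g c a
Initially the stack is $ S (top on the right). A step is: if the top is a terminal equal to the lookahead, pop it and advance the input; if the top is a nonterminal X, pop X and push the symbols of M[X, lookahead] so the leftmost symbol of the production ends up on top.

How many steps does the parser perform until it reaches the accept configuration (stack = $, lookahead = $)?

step 1: stack=$ S  input=c a a g c a $  — expand S ::= P
step 2: stack=$ P  input=c a a g c a $  — expand P ::= c a K
step 3: stack=$ K a c  input=c a a g c a $  — match c
step 4: stack=$ K a  input=a a g c a $  — match a
step 5: stack=$ K  input=a g c a $  — expand K ::= a g P
step 6: stack=$ P g a  input=a g c a $  — match a
step 7: stack=$ P g  input=g c a $  — match g
step 8: stack=$ P  input=c a $  — expand P ::= c a K
step 9: stack=$ K a c  input=c a $  — match c
step 10: stack=$ K a  input=a $  — match a
step 11: stack=$ K  input=$  — expand K ::= epsilon
Accept reached after 11 steps.

11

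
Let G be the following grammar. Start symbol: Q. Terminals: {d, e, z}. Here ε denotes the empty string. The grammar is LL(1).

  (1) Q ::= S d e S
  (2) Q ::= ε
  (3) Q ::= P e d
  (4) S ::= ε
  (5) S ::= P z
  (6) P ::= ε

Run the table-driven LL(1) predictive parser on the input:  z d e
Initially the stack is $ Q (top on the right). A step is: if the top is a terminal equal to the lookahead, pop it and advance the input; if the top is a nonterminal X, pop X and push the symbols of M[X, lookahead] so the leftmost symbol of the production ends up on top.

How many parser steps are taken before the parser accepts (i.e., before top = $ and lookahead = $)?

7

     Stack        Input    Action
  1  $ Q          z d e $  expand Q ::= S d e S
  2  $ S e d S    z d e $  expand S ::= P z
  3  $ S e d z P  z d e $  expand P ::= ε
  4  $ S e d z    z d e $  match z
  5  $ S e d      d e $    match d
  6  $ S e        e $      match e
  7  $ S          $        expand S ::= ε
Accept reached after 7 steps.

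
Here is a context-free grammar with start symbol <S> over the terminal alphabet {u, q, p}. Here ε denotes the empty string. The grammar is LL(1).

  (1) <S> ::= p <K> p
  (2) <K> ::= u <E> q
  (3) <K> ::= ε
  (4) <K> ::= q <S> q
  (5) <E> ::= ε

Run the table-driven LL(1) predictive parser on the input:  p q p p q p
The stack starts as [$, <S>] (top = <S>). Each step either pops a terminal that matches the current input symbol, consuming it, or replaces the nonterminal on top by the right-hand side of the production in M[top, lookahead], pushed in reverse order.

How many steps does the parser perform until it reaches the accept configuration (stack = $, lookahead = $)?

10

      Stack          Input          Action
   1  $ <S>          p q p p q p $  expand <S> ::= p <K> p
   2  $ p <K> p      p q p p q p $  match p
   3  $ p <K>        q p p q p $    expand <K> ::= q <S> q
   4  $ p q <S> q    q p p q p $    match q
   5  $ p q <S>      p p q p $      expand <S> ::= p <K> p
   6  $ p q p <K> p  p p q p $      match p
   7  $ p q p <K>    p q p $        expand <K> ::= ε
   8  $ p q p        p q p $        match p
   9  $ p q          q p $          match q
  10  $ p            p $            match p
Accept reached after 10 steps.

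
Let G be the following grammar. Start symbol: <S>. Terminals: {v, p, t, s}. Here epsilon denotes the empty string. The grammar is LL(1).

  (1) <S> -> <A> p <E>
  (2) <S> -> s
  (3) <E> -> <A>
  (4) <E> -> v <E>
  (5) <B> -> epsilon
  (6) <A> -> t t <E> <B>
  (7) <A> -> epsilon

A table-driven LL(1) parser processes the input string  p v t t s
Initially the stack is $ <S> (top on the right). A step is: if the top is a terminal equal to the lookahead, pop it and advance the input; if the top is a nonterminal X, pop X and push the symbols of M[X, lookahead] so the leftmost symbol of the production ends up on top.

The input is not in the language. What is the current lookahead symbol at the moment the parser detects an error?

step 1: stack=$ <S>  input=p v t t s $  — expand <S> -> <A> p <E>
step 2: stack=$ <E> p <A>  input=p v t t s $  — expand <A> -> epsilon
step 3: stack=$ <E> p  input=p v t t s $  — match p
step 4: stack=$ <E>  input=v t t s $  — expand <E> -> v <E>
step 5: stack=$ <E> v  input=v t t s $  — match v
step 6: stack=$ <E>  input=t t s $  — expand <E> -> <A>
step 7: stack=$ <A>  input=t t s $  — expand <A> -> t t <E> <B>
step 8: stack=$ <B> <E> t t  input=t t s $  — match t
step 9: stack=$ <B> <E> t  input=t s $  — match t
step 10: stack=$ <B> <E>  input=s $  — error: M[<E>, s] is empty

s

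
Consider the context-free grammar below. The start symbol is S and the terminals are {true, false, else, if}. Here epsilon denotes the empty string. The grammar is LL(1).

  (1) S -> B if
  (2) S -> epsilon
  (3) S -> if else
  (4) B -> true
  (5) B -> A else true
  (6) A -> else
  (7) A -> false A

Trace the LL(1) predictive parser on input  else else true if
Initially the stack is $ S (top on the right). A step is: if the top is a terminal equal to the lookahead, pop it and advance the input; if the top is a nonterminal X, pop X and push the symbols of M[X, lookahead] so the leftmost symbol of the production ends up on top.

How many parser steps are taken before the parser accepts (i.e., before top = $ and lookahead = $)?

step 1: stack=$ S  input=else else true if $  — expand S -> B if
step 2: stack=$ if B  input=else else true if $  — expand B -> A else true
step 3: stack=$ if true else A  input=else else true if $  — expand A -> else
step 4: stack=$ if true else else  input=else else true if $  — match else
step 5: stack=$ if true else  input=else true if $  — match else
step 6: stack=$ if true  input=true if $  — match true
step 7: stack=$ if  input=if $  — match if
Accept reached after 7 steps.

7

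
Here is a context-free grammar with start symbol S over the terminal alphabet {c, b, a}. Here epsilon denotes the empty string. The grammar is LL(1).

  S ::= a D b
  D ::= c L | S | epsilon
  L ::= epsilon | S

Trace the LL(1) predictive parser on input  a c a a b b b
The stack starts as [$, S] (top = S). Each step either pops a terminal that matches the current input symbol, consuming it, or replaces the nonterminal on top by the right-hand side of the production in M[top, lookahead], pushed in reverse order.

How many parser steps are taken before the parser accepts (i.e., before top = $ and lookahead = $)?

14

step 1: stack=$ S  input=a c a a b b b $  — expand S ::= a D b
step 2: stack=$ b D a  input=a c a a b b b $  — match a
step 3: stack=$ b D  input=c a a b b b $  — expand D ::= c L
step 4: stack=$ b L c  input=c a a b b b $  — match c
step 5: stack=$ b L  input=a a b b b $  — expand L ::= S
step 6: stack=$ b S  input=a a b b b $  — expand S ::= a D b
step 7: stack=$ b b D a  input=a a b b b $  — match a
step 8: stack=$ b b D  input=a b b b $  — expand D ::= S
step 9: stack=$ b b S  input=a b b b $  — expand S ::= a D b
step 10: stack=$ b b b D a  input=a b b b $  — match a
step 11: stack=$ b b b D  input=b b b $  — expand D ::= epsilon
step 12: stack=$ b b b  input=b b b $  — match b
step 13: stack=$ b b  input=b b $  — match b
step 14: stack=$ b  input=b $  — match b
Accept reached after 14 steps.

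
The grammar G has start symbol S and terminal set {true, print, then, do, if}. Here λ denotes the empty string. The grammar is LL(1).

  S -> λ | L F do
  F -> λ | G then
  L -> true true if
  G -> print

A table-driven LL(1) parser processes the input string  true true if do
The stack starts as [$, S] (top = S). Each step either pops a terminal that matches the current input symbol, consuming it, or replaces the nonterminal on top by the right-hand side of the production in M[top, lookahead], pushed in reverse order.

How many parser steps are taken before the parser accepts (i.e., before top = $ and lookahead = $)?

7

     Stack                Input              Action
  1  $ S                  true true if do $  expand S -> L F do
  2  $ do F L             true true if do $  expand L -> true true if
  3  $ do F if true true  true true if do $  match true
  4  $ do F if true       true if do $       match true
  5  $ do F if            if do $            match if
  6  $ do F               do $               expand F -> λ
  7  $ do                 do $               match do
Accept reached after 7 steps.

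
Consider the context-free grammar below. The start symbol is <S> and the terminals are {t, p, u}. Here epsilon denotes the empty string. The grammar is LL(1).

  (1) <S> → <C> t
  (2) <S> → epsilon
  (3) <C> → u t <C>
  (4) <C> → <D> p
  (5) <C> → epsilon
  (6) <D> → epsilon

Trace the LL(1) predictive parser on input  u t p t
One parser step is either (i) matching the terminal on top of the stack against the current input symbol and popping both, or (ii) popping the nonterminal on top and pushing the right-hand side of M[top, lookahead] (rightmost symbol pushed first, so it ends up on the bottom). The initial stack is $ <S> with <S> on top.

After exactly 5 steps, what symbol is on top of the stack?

<D>

step 1: stack=$ <S>  input=u t p t $  — expand <S> → <C> t
step 2: stack=$ t <C>  input=u t p t $  — expand <C> → u t <C>
step 3: stack=$ t <C> t u  input=u t p t $  — match u
step 4: stack=$ t <C> t  input=t p t $  — match t
step 5: stack=$ t <C>  input=p t $  — expand <C> → <D> p
Stack after step 5: $ t p <D> (top = <D>).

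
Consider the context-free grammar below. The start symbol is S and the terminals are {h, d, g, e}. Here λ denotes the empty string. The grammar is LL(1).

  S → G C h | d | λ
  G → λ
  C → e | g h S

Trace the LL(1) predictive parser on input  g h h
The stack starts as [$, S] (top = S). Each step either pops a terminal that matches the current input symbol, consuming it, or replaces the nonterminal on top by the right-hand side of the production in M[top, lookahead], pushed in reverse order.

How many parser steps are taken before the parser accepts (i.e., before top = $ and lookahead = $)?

7

     Stack      Input    Action
  1  $ S        g h h $  expand S → G C h
  2  $ h C G    g h h $  expand G → λ
  3  $ h C      g h h $  expand C → g h S
  4  $ h S h g  g h h $  match g
  5  $ h S h    h h $    match h
  6  $ h S      h $      expand S → λ
  7  $ h        h $      match h
Accept reached after 7 steps.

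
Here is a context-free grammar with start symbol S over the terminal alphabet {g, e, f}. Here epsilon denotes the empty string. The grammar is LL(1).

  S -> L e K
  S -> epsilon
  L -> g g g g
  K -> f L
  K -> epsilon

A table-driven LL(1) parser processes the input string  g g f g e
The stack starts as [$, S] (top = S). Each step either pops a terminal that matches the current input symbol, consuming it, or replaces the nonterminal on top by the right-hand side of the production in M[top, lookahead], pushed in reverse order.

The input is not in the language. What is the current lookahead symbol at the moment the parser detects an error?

     Stack          Input        Action
  1  $ S            g g f g e $  expand S -> L e K
  2  $ K e L        g g f g e $  expand L -> g g g g
  3  $ K e g g g g  g g f g e $  match g
  4  $ K e g g g    g f g e $    match g
  5  $ K e g g      f g e $      error: top is terminal g but lookahead is f

f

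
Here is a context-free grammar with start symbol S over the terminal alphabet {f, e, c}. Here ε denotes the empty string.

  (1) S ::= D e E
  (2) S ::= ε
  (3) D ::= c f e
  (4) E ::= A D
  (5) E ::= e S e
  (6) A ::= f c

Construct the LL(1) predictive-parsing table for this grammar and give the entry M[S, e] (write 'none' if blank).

S ::= ε

FIRST(D) = {c}
FIRST(A) = {f}
FIRST(S) = {ε, c}  (via D e E)
FIRST(E) = {e, f}  (via A D)
FOLLOW(S) includes $ since S is the start symbol.
FOLLOW(S): in E::=e S e, S is followed by e with FIRST {e}. Thus FOLLOW(S) = {$, e}.
For S ::= D e E: FIRST(D e E) = {c}, so it goes in M[S, t] for t ∈ {c}.
For S ::= ε: FIRST(ε) = {ε}, so it goes in M[S, t] for t ∈ {}; since ε ∈ FIRST, also for every t ∈ FOLLOW(S) = {$, e}.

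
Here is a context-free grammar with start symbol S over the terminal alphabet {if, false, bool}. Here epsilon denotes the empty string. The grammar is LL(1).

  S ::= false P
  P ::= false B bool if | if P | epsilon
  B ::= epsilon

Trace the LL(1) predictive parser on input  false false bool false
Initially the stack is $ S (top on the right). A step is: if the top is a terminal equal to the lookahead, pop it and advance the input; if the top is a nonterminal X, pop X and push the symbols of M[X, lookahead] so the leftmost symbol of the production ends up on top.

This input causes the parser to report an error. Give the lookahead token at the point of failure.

     Stack              Input                     Action
  1  $ S                false false bool false $  expand S ::= false P
  2  $ P false          false false bool false $  match false
  3  $ P                false bool false $        expand P ::= false B bool if
  4  $ if bool B false  false bool false $        match false
  5  $ if bool B        bool false $              expand B ::= epsilon
  6  $ if bool          bool false $              match bool
  7  $ if               false $                   error: top is terminal if but lookahead is false

false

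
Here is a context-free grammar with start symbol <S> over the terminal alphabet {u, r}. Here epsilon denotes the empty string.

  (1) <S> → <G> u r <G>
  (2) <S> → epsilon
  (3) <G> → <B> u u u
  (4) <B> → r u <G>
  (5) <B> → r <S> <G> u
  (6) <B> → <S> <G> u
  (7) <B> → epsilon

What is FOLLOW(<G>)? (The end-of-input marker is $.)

{$, r, u}

FIRST(<S>): from <S>→<G> u r <G> we get {r, u}; from <S>→epsilon we get {epsilon}. So FIRST(<S>) = {epsilon, r, u}.
FIRST(<G>): from <G>→<B> u u u we get {r, u}. So FIRST(<G>) = {r, u}.
FIRST(<B>): from <B>→r u <G> we get {r}; from <B>→r <S> <G> u we get {r}; from <B>→<S> <G> u we get {r, u}; from <B>→epsilon we get {epsilon}. So FIRST(<B>) = {epsilon, r, u}.
FOLLOW(<S>) includes $ since <S> is the start symbol.
FOLLOW(<S>): in <B>→r <S> <G> u, <S> is followed by <G> u with FIRST {r, u}; in <B>→<S> <G> u, <S> is followed by <G> u with FIRST {r, u}. Thus FOLLOW(<S>) = {$, r, u}.
FOLLOW(<B>): in <G>→<B> u u u, <B> is followed by u u u with FIRST {u}. Thus FOLLOW(<B>) = {u}.
FOLLOW(<G>): in <S>→<G> u r <G> (occurrence 1), <G> is followed by u r <G> with FIRST {u}; in <S>→<G> u r <G> (occurrence 2), the suffix after <G> is empty, so FOLLOW(<G>) ⊇ FOLLOW(<S>) = {$, r, u}; in <B>→r u <G>, the suffix after <G> is empty, so FOLLOW(<G>) ⊇ FOLLOW(<B>) = {u}; in <B>→r <S> <G> u, <G> is followed by u with FIRST {u}; in <B>→<S> <G> u, <G> is followed by u with FIRST {u}. Thus FOLLOW(<G>) = {$, r, u}.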